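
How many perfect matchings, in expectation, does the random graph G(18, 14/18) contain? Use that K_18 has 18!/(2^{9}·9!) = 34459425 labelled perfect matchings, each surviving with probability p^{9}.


K_18 has 18!/(2^{9}·9!) = 34459425 labelled perfect matchings.
For each such perfect matching H, let X_H = 1 if all 9 edges of H are present in G. Then P[X_H = 1] = p^{9} = (7/9)^{9} = 40353607/387420489.
By linearity of expectation: E[X] = Σ_H E[X_H] = 34459425 · p^{9} = 34459425 · 40353607/387420489 = 17167433257975/4782969.
Numerically: E[X] ≈ 3.58928e+06.

E[X] = 34459425 · (7/9)^{9} = 17167433257975/4782969 ≈ 3.58928e+06.


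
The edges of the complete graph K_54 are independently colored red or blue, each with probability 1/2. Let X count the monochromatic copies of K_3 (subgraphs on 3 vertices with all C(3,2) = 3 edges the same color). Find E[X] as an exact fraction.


Let X = Σ_S X_S over the C(54, 3) = 24804 subsets S of size 3, where X_S = 1 if the K_3 on S is monochromatic.
For a fixed S, the K_3 on S has C(3, 2) = 3 edges. P[all 3 edges red] = (1/2)^3, and likewise for blue, so P[monochromatic] = 2·(1/2)^3 = 2^{1 − 3} = 1/4.
By linearity: E[X] = C(54, 3) · 2^{1 − 3} = 24804 · 1/4 = 6201.
Numerically: E[X] ≈ 6201.000000.

E[X] = C(54,3)·2^(1−C(3,2)) = 6201 ≈ 6201.000000.


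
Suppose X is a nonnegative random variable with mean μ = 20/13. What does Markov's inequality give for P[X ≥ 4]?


μ = E[X] = 20/13, a = 4.
Markov: P[X ≥ 4] ≤ μ/a = (20/13)/4 = 5/13.
Numerically: ≈ 0.384615.
(Since a = 4 > μ = 1.538462, the bound 5/13 is < 1 and informative.)

P[X ≥ 4] ≤ 5/13 ≈ 0.384615.


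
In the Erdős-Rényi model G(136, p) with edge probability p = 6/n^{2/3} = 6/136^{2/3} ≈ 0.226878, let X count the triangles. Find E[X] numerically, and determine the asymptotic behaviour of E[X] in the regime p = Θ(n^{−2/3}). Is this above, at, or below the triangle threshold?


Number of potential triangles: C(136, 3) = 410040.
Each occurs with probability p³ ≈ (0.226878)³ ≈ 1.16782007e-02.
By linearity: E[X] = C(136, 3)·p³ ≈ 410040 · 1.16782007e-02 ≈ 4788.529412.
Since α = 2/3 < 1, p = c/n^{2/3} ≫ 1/n is above the triangle threshold p ~ 1/n. Asymptotically E[X] ~ (c³/6)·n^{3(1−α)} = (6³/6)·n^{1} → ∞; triangles are abundant w.h.p.

E[X] ≈ 4788.529412; in regime p = Θ(1/n^{2/3}) E[X] diverges (above the triangle threshold p ~ 1/n).


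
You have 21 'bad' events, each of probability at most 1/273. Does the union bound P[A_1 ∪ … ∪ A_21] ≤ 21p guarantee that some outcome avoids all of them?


Union bound: P[∪_{i=1}^{21} A_i] ≤ Σ_i P[A_i] ≤ 21·p = 21·(1/273) = 1/13.
Numerically: 1/13 ≈ 0.076923.
Is 1/13 < 1? YES.
Since P[∪ A_i] ≤ 1/13 < 1, the complement has P[∩ A_i^c] ≥ 1 − 1/13 = 12/13 > 0, so some outcome avoids every A_i.

21·p = 1/13 ≈ 0.076923; existence CERTIFIED by the union bound.


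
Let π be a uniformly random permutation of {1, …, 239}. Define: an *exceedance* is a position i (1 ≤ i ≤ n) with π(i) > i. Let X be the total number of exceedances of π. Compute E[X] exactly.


Write X = Σ_{i=1}^{239} X_i, where X_i = 1_{π(i) > i}.
For each fixed i, π(i) is uniform over {1, …, 239} (marginal of a uniform permutation), so P[π(i) > i] = (n − i)/n. Summing: Σ_{i=1}^{239} (n − i)/n = (0 + 1 + … + 238)/239 = 239(239 − 1)/(2·239) = (239 − 1)/2.
Hence E[X] = Σ_{i=1}^{239} (239 − i)/239 = 119 ≈ 119.000.

E[X] = 119 = 119.000.


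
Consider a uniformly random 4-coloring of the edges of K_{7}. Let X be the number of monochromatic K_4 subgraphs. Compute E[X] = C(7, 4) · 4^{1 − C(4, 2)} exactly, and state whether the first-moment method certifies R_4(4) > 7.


E[X] = C(7, 4) · 4^{1 − 6} = 35 · 4^{−5} = 35/1024.
As a reduced fraction: E[X] = 35/1024 ≈ 0.03418.
Is E[X] < 1? YES.
Since E[X] < 1, there exists a 4-coloring of K_{7} with no monochromatic K_4; hence R_4(4) > 7.

E[X] = 35/1024 ≈ 0.03418; E[X] < 1, so R_4(4) > 7.


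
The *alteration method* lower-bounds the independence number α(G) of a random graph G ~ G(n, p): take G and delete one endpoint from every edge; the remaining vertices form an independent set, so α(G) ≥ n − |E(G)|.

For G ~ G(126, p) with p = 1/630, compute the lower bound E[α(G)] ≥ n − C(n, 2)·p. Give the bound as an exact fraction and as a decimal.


E[|E(G)|] = C(126, 2)·p = 7875 · (1/630) = 25/2.
E[α(G)] ≥ n − E[|E(G)|] = 126 − 25/2 = 227/2.
Numerically: ≈ 113.500000.
(This is only a lower bound; the true E[α(G)] may be larger.)

E[α(G)] ≥ 227/2 ≈ 113.500000.


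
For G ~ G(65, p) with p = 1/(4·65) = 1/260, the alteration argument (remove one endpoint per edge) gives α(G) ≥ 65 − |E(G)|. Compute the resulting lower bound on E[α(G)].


E[|E(G)|] = C(65, 2)·p = 2080 · (1/260) = 8.
E[α(G)] ≥ n − E[|E(G)|] = 65 − 8 = 57.
Numerically: ≈ 57.00000.
(This is only a lower bound; the true E[α(G)] may be larger.)

E[α(G)] ≥ 57 ≈ 57.00000.


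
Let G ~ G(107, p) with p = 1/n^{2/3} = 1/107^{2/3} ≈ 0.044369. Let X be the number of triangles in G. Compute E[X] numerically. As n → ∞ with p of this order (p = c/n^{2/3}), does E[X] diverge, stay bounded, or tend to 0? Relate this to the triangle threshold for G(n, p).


Number of potential triangles: C(107, 3) = 198485.
Each occurs with probability p³ ≈ (0.044369)³ ≈ 8.7343873e-05.
By linearity: E[X] = C(107, 3)·p³ ≈ 198485 · 8.7343873e-05 ≈ 17.33645.
Since α = 2/3 < 1, p = c/n^{2/3} ≫ 1/n is above the triangle threshold p ~ 1/n. Asymptotically E[X] ~ (c³/6)·n^{3(1−α)} = (1³/6)·n^{1} → ∞; triangles are abundant w.h.p.

E[X] ≈ 17.33645; in regime p = Θ(1/n^{2/3}) E[X] diverges (above the triangle threshold p ~ 1/n).


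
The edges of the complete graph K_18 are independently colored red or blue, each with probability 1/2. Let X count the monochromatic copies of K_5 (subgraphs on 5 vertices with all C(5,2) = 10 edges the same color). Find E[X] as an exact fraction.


Let X = Σ_S X_S over the C(18, 5) = 8568 subsets S of size 5, where X_S = 1 if the K_5 on S is monochromatic.
For a fixed S, the K_5 on S has C(5, 2) = 10 edges. P[all 10 edges red] = (1/2)^10, and likewise for blue, so P[monochromatic] = 2·(1/2)^10 = 2^{1 − 10} = 1/512.
By linearity: E[X] = C(18, 5) · 2^{1 − 10} = 8568 · 1/512 = 1071/64.
Numerically: E[X] ≈ 16.7344.

E[X] = C(18,5)·2^(1−C(5,2)) = 1071/64 ≈ 16.7344.


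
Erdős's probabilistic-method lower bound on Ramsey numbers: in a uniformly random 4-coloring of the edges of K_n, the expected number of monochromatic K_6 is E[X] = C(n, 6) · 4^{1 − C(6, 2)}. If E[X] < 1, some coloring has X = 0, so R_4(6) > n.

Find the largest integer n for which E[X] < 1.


We need C(n, 6) · 4^{1 − 15} < 1, i.e. C(n, 6) < 4^{15 − 1} = 268435456.
Check values of n near the boundary:
  n = 72: C(72, 6) = 156238908; 156238908 < 268435456? YES
  n = 73: C(73, 6) = 170230452; 170230452 < 268435456? YES
  n = 74: C(74, 6) = 185250786; 185250786 < 268435456? YES
  n = 75: C(75, 6) = 201359550; 201359550 < 268435456? YES
  n = 76: C(76, 6) = 218618940; 218618940 < 268435456? YES
  n = 77: C(77, 6) = 237093780; 237093780 < 268435456? YES
  n = 78: C(78, 6) = 256851595; 256851595 < 268435456? YES
  n = 79: C(79, 6) = 277962685; 277962685 < 268435456? NO
  n = 80: C(80, 6) = 300500200; 300500200 < 268435456? NO
The largest n with C(n, 6) < 268435456 is n = 78 (where E[X] = 256851595/268435456 ≈ 0.9568468). Hence R_4(6) > 78, i.e. R_4(6) ≥ 79.

Largest n = 78; hence R_4(6) > 78.


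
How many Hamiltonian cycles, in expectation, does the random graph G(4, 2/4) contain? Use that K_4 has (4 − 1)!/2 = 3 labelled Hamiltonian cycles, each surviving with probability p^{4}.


K_4 has (4 − 1)!/2 = 3 labelled Hamiltonian cycles.
For each such Hamiltonian cycle H, let X_H = 1 if all 4 edges of H are present in G. Then P[X_H = 1] = p^{4} = (1/2)^{4} = 1/16.
By linearity of expectation: E[X] = Σ_H E[X_H] = 3 · p^{4} = 3 · 1/16 = 3/16.
Numerically: E[X] ≈ 0.1875.

E[X] = 3 · (1/2)^{4} = 3/16 ≈ 0.1875.


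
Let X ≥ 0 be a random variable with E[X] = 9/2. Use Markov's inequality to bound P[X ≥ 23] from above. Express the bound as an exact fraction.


μ = E[X] = 9/2, a = 23.
Markov: P[X ≥ 23] ≤ μ/a = (9/2)/23 = 9/46.
Numerically: ≈ 0.1957.
(Since a = 23 > μ = 4.5000, the bound 9/46 is < 1 and informative.)

P[X ≥ 23] ≤ 9/46 ≈ 0.1957.


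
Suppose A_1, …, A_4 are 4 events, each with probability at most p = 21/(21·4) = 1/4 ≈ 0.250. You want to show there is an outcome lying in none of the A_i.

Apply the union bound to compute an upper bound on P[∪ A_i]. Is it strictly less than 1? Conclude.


Union bound: P[∪_{i=1}^{4} A_i] ≤ Σ_i P[A_i] ≤ 4·p = 4·(1/4) = 1.
Numerically: 1 ≈ 1.000.
Is 1 < 1? NO.
Since the bound 1 is ≥ 1, the union bound is uninformative here; it does NOT by itself certify existence.

4·p = 1 ≈ 1.000; existence NOT certified by the union bound.


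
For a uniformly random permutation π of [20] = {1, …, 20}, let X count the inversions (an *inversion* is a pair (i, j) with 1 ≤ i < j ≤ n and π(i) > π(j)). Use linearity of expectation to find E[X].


Write X = Σ X_I over the C(20, 2) = 190 pairs i < j, with X_I the indicator of one inversion.
There are 190 indicators.
For each fixed pair i < j, the values π(i) and π(j) are two distinct elements of {1, …, 20} in uniformly random order; by symmetry P[π(i) > π(j)] = 1/2.
By linearity: E[X] = 190 · (1/2) = C(20, 2) · (1/2) = 190/2 = 95 ≈ 95.00000.

E[X] = 95 = 95.00000.


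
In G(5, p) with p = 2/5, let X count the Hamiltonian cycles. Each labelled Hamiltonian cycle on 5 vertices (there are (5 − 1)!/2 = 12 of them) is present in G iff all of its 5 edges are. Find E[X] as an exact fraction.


K_5 has (5 − 1)!/2 = 12 labelled Hamiltonian cycles.
For each such Hamiltonian cycle H, let X_H = 1 if all 5 edges of H are present in G. Then P[X_H = 1] = p^{5} = (2/5)^{5} = 32/3125.
By linearity of expectation: E[X] = Σ_H E[X_H] = 12 · p^{5} = 12 · 32/3125 = 384/3125.
Numerically: E[X] ≈ 0.12288.

E[X] = 12 · (2/5)^{5} = 384/3125 ≈ 0.12288.


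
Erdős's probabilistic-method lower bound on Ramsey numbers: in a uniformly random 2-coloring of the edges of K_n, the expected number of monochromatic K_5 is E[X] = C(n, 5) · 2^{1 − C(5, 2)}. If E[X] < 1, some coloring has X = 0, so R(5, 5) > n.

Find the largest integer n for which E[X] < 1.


We need C(n, 5) · 2^{1 − 10} < 1, i.e. C(n, 5) < 2^{10 − 1} = 512.
Check values of n near the boundary:
  n = 8: C(8, 5) = 56; 56 < 512? YES
  n = 9: C(9, 5) = 126; 126 < 512? YES
  n = 10: C(10, 5) = 252; 252 < 512? YES
  n = 11: C(11, 5) = 462; 462 < 512? YES
  n = 12: C(12, 5) = 792; 792 < 512? NO
The largest n with C(n, 5) < 512 is n = 11 (where E[X] = 231/256 ≈ 0.9023438). Hence R(5, 5) > 11, i.e. R(5, 5) ≥ 12.

Largest n = 11; hence R(5, 5) > 11.


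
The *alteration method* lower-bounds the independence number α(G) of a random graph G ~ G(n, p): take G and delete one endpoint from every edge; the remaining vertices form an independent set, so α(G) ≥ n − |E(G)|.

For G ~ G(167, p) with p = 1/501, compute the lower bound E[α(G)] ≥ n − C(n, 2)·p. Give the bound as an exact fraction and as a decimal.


E[|E(G)|] = C(167, 2)·p = 13861 · (1/501) = 83/3.
E[α(G)] ≥ n − E[|E(G)|] = 167 − 83/3 = 418/3.
Numerically: ≈ 139.3333.
(This is only a lower bound; the true E[α(G)] may be larger.)

E[α(G)] ≥ 418/3 ≈ 139.3333.


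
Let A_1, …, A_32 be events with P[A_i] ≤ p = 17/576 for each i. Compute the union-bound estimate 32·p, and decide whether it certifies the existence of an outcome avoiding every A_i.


Union bound: P[∪_{i=1}^{32} A_i] ≤ Σ_i P[A_i] ≤ 32·p = 32·(17/576) = 17/18.
Numerically: 17/18 ≈ 0.944444.
Is 17/18 < 1? YES.
Since P[∪ A_i] ≤ 17/18 < 1, the complement has P[∩ A_i^c] ≥ 1 − 17/18 = 1/18 > 0, so some outcome avoids every A_i.

32·p = 17/18 ≈ 0.944444; existence CERTIFIED by the union bound.


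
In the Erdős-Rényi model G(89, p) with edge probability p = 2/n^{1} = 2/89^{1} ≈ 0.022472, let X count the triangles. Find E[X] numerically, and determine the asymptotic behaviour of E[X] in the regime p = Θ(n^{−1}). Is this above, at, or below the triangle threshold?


Number of potential triangles: C(89, 3) = 113564.
Each occurs with probability p³ ≈ (0.022472)³ ≈ 1.1348017e-05.
By linearity: E[X] = C(89, 3)·p³ ≈ 113564 · 1.1348017e-05 ≈ 1.28873.
Here α = 1, so p = 2/n is exactly at the triangle threshold p ~ 1/n. Asymptotically E[X] → c³/6 = 2³/6 = 4/3 ≈ 1.33333, a bounded constant. In this regime the triangle count is asymptotically Poisson(c³/6).

E[X] ≈ 1.28873; in regime p = Θ(1/n^{1}) E[X] stays bounded (at the triangle threshold p ~ 1/n).


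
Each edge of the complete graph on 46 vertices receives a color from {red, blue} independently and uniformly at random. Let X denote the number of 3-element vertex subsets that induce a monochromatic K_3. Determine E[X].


Let X = Σ_S X_S over the C(46, 3) = 15180 subsets S of size 3, where X_S = 1 if the K_3 on S is monochromatic.
For a fixed S, the K_3 on S has C(3, 2) = 3 edges. P[all 3 edges red] = (1/2)^3, and likewise for blue, so P[monochromatic] = 2·(1/2)^3 = 2^{1 − 3} = 1/4.
By linearity of expectation: E[X] = C(46, 3) · 2^{1 − 3} = 15180 · 1/4 = 3795.
Numerically: E[X] ≈ 3795.000.

E[X] = C(46,3)·2^(1−C(3,2)) = 3795 ≈ 3795.000.


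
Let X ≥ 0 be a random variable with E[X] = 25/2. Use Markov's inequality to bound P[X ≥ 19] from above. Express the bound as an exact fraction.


μ = E[X] = 25/2, a = 19.
Markov: P[X ≥ 19] ≤ μ/a = (25/2)/19 = 25/38.
Numerically: ≈ 0.6579.
(Since a = 19 > μ = 12.5000, the bound 25/38 is < 1 and informative.)

P[X ≥ 19] ≤ 25/38 ≈ 0.6579.


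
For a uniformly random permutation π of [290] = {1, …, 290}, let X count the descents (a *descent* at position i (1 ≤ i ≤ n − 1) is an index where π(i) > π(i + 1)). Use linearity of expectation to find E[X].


Write X = Σ X_I over i = 1, …, 289, with X_I the indicator of one descent.
There are 289 indicators.
For each fixed i, the pair (π(i), π(i+1)) is a uniformly random ordered pair of distinct values from {1, …, 290}; by symmetry P[π(i) > π(i+1)] = 1/2.
By linearity: E[X] = 289 · (1/2) = (290 − 1) · (1/2) = 289/2 ≈ 144.5000.

E[X] = 289/2 = 144.5000.


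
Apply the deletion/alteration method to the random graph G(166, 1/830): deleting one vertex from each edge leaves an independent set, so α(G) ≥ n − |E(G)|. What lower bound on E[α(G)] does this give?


E[|E(G)|] = C(166, 2)·p = 13695 · (1/830) = 33/2.
E[α(G)] ≥ n − E[|E(G)|] = 166 − 33/2 = 299/2.
Numerically: ≈ 149.50000.
(This is only a lower bound; the true E[α(G)] may be larger.)

E[α(G)] ≥ 299/2 ≈ 149.50000.


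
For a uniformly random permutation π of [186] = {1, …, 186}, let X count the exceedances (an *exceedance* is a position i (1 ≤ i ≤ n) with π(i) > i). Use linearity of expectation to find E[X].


Write X = Σ_{i=1}^{186} X_i, where X_i = 1_{π(i) > i}.
For each fixed i, π(i) is uniform over {1, …, 186} (marginal of a uniform permutation), so P[π(i) > i] = (n − i)/n. Summing: Σ_{i=1}^{186} (n − i)/n = (0 + 1 + … + 185)/186 = 186(186 − 1)/(2·186) = (186 − 1)/2.
Hence E[X] = Σ_{i=1}^{186} (186 − i)/186 = 185/2 ≈ 92.500000.

E[X] = 185/2 = 92.500000.


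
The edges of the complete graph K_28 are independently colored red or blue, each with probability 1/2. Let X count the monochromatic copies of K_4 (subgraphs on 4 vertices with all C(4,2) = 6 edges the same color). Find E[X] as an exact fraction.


Let X = Σ_S X_S over the C(28, 4) = 20475 subsets S of size 4, where X_S = 1 if the K_4 on S is monochromatic.
For a fixed S, the K_4 on S has C(4, 2) = 6 edges. P[all 6 edges red] = (1/2)^6, and likewise for blue, so P[monochromatic] = 2·(1/2)^6 = 2^{1 − 6} = 1/32.
Summing: E[X] = C(28, 4) · 2^{1 − 6} = 20475 · 1/32 = 20475/32.
Numerically: E[X] ≈ 639.844.

E[X] = C(28,4)·2^(1−C(4,2)) = 20475/32 ≈ 639.844.


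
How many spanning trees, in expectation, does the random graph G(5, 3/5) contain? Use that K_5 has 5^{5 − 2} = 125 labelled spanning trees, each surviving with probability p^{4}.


K_5 has 5^{5 − 2} = 125 labelled spanning trees.
For each such spanning tree H, let X_H = 1 if all 4 edges of H are present in G. Then P[X_H = 1] = p^{4} = (3/5)^{4} = 81/625.
By linearity of expectation: E[X] = Σ_H E[X_H] = 125 · p^{4} = 125 · 81/625 = 81/5.
Numerically: E[X] ≈ 16.2.

E[X] = 125 · (3/5)^{4} = 81/5 ≈ 16.2.


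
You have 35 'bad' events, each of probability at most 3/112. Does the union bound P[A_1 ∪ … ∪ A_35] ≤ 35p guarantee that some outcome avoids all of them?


Union bound: P[∪_{i=1}^{35} A_i] ≤ Σ_i P[A_i] ≤ 35·p = 35·(3/112) = 15/16.
Numerically: 15/16 ≈ 0.9375.
Is 15/16 < 1? YES.
Since P[∪ A_i] ≤ 15/16 < 1, the complement has P[∩ A_i^c] ≥ 1 − 15/16 = 1/16 > 0, so some outcome avoids every A_i.

35·p = 15/16 ≈ 0.9375; existence CERTIFIED by the union bound.


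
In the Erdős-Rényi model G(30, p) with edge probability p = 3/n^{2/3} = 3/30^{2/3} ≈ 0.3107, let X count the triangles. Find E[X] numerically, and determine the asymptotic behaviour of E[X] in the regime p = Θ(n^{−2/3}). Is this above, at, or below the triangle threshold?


Number of potential triangles: C(30, 3) = 4060.
Each occurs with probability p³ ≈ (0.3107)³ ≈ 3.000000e-02.
By linearity: E[X] = C(30, 3)·p³ ≈ 4060 · 3.000000e-02 ≈ 121.8000.
Since α = 2/3 < 1, p = c/n^{2/3} ≫ 1/n is above the triangle threshold p ~ 1/n. Asymptotically E[X] ~ (c³/6)·n^{3(1−α)} = (3³/6)·n^{1} → ∞; triangles are abundant w.h.p.

E[X] ≈ 121.8000; in regime p = Θ(1/n^{2/3}) E[X] diverges (above the triangle threshold p ~ 1/n).


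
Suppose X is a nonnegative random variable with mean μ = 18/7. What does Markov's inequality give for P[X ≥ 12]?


μ = E[X] = 18/7, a = 12.
Markov: P[X ≥ 12] ≤ μ/a = (18/7)/12 = 3/14.
Numerically: ≈ 0.214.
(Since a = 12 > μ = 2.571, the bound 3/14 is < 1 and informative.)

P[X ≥ 12] ≤ 3/14 ≈ 0.214.


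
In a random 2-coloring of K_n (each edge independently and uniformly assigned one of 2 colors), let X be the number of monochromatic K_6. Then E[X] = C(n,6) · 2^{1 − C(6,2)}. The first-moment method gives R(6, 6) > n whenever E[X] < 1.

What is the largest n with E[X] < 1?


We need C(n, 6) · 2^{1 − 15} < 1, i.e. C(n, 6) < 2^{15 − 1} = 16384.
Check values of n near the boundary:
  n = 12: C(12, 6) = 924; 924 < 16384? YES
  n = 13: C(13, 6) = 1716; 1716 < 16384? YES
  n = 14: C(14, 6) = 3003; 3003 < 16384? YES
  n = 15: C(15, 6) = 5005; 5005 < 16384? YES
  n = 16: C(16, 6) = 8008; 8008 < 16384? YES
  n = 17: C(17, 6) = 12376; 12376 < 16384? YES
  n = 18: C(18, 6) = 18564; 18564 < 16384? NO
The largest n with C(n, 6) < 16384 is n = 17 (where E[X] = 1547/2048 ≈ 0.7554). Hence R(6, 6) > 17, i.e. R(6, 6) ≥ 18.

Largest n = 17; hence R(6, 6) > 17.


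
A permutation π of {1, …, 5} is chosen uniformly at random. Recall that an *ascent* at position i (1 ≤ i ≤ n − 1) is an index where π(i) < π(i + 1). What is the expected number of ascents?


Write X = Σ X_I over i = 1, …, 4, with X_I the indicator of one ascent.
There are 4 indicators.
For each fixed i, the pair (π(i), π(i+1)) is a uniformly random ordered pair of distinct values from {1, …, 5}; by symmetry P[π(i) < π(i+1)] = 1/2.
By linearity: E[X] = 4 · (1/2) = (5 − 1) · (1/2) = 2 ≈ 2.000000.

E[X] = 2 = 2.000000.


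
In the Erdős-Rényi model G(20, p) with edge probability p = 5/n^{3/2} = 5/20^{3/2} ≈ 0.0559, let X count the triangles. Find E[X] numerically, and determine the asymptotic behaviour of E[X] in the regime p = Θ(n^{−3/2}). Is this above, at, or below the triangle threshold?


Number of potential triangles: C(20, 3) = 1140.
Each occurs with probability p³ ≈ (0.0559)³ ≈ 1.74693e-04.
By linearity: E[X] = C(20, 3)·p³ ≈ 1140 · 1.74693e-04 ≈ 0.199.
Since α = 3/2 > 1, p = c/n^{3/2} = o(1/n) is below the triangle threshold p ~ 1/n. Asymptotically E[X] ~ (c³/6)·n^{3(1−α)} = (5³/6)·n^{-1.5} → 0, so by Markov's inequality G has no triangles w.h.p.

E[X] ≈ 0.199; in regime p = Θ(1/n^{3/2}) E[X] tends to 0 (below the triangle threshold p ~ 1/n).


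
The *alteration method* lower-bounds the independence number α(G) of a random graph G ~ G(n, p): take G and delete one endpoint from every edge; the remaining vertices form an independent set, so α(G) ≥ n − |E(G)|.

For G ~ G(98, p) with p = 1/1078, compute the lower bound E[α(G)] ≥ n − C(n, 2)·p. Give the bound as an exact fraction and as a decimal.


E[|E(G)|] = C(98, 2)·p = 4753 · (1/1078) = 97/22.
E[α(G)] ≥ n − E[|E(G)|] = 98 − 97/22 = 2059/22.
Numerically: ≈ 93.590909.
(This is only a lower bound; the true E[α(G)] may be larger.)

E[α(G)] ≥ 2059/22 ≈ 93.590909.


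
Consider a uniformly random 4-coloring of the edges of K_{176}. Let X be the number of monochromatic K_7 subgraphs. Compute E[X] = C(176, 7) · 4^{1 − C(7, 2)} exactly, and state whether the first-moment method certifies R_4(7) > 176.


E[X] = C(176, 7) · 4^{1 − 21} = 919790691600 · 4^{−20} = 919790691600/1099511627776.
As a reduced fraction: E[X] = 57486918225/68719476736 ≈ 0.83654.
Is E[X] < 1? YES.
Since E[X] < 1, there exists a 4-coloring of K_{176} with no monochromatic K_7; hence R_4(7) > 176.

E[X] = 57486918225/68719476736 ≈ 0.83654; E[X] < 1, so R_4(7) > 176.


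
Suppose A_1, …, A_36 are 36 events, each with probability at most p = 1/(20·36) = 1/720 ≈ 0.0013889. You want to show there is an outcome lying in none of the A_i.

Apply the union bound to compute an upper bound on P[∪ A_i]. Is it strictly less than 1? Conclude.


Union bound: P[∪_{i=1}^{36} A_i] ≤ Σ_i P[A_i] ≤ 36·p = 36·(1/720) = 1/20.
Numerically: 1/20 ≈ 0.0500000.
Is 1/20 < 1? YES.
Since P[∪ A_i] ≤ 1/20 < 1, the complement has P[∩ A_i^c] ≥ 1 − 1/20 = 19/20 > 0, so some outcome avoids every A_i.

36·p = 1/20 ≈ 0.0500000; existence CERTIFIED by the union bound.


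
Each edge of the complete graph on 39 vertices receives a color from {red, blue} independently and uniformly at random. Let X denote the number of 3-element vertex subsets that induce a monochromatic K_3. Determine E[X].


Let X = Σ_S X_S over the C(39, 3) = 9139 subsets S of size 3, where X_S = 1 if the K_3 on S is monochromatic.
For a fixed S, the K_3 on S has C(3, 2) = 3 edges. P[all 3 edges red] = (1/2)^3, and likewise for blue, so P[monochromatic] = 2·(1/2)^3 = 2^{1 − 3} = 1/4.
Summing: E[X] = C(39, 3) · 2^{1 − 3} = 9139 · 1/4 = 9139/4.
Numerically: E[X] ≈ 2284.750.

E[X] = C(39,3)·2^(1−C(3,2)) = 9139/4 ≈ 2284.750.


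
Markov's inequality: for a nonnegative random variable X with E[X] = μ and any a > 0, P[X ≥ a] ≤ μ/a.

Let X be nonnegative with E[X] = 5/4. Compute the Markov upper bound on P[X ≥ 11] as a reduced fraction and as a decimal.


μ = E[X] = 5/4, a = 11.
Markov: P[X ≥ 11] ≤ μ/a = (5/4)/11 = 5/44.
Numerically: ≈ 0.1136.
(Since a = 11 > μ = 1.2500, the bound 5/44 is < 1 and informative.)

P[X ≥ 11] ≤ 5/44 ≈ 0.1136.


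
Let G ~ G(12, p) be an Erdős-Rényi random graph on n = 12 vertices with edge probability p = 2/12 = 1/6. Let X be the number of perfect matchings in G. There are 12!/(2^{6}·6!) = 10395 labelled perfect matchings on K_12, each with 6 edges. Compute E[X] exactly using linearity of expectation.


K_12 has 12!/(2^{6}·6!) = 10395 labelled perfect matchings.
For each such perfect matching H, let X_H = 1 if all 6 edges of H are present in G. Then P[X_H = 1] = p^{6} = (1/6)^{6} = 1/46656.
Summing the indicators: E[X] = Σ_H E[X_H] = 10395 · p^{6} = 10395 · 1/46656 = 385/1728.
Numerically: E[X] ≈ 0.223.

E[X] = 10395 · (1/6)^{6} = 385/1728 ≈ 0.223.


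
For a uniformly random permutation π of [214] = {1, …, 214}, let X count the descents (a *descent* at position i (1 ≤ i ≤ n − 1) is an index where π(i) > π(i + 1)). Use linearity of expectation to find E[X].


Write X = Σ X_I over i = 1, …, 213, with X_I the indicator of one descent.
There are 213 indicators.
For each fixed i, the pair (π(i), π(i+1)) is a uniformly random ordered pair of distinct values from {1, …, 214}; by symmetry P[π(i) > π(i+1)] = 1/2.
By linearity: E[X] = 213 · (1/2) = (214 − 1) · (1/2) = 213/2 ≈ 106.500.

E[X] = 213/2 = 106.500.


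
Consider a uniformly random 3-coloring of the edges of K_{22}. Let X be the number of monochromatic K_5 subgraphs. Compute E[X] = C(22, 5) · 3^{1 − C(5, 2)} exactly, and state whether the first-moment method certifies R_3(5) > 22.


E[X] = C(22, 5) · 3^{1 − 10} = 26334 · 3^{−9} = 26334/19683.
As a reduced fraction: E[X] = 2926/2187 ≈ 1.3379.
Is E[X] < 1? NO.
Since E[X] ≥ 1, the first-moment bound is inconclusive at n = 22; it does NOT by itself certify R_3(5) > 22.

E[X] = 2926/2187 ≈ 1.3379; E[X] ≥ 1; first-moment method inconclusive here.


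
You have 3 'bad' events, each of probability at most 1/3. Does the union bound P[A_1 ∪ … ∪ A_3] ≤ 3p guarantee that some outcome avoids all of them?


Union bound: P[∪_{i=1}^{3} A_i] ≤ Σ_i P[A_i] ≤ 3·p = 3·(1/3) = 1.
Numerically: 1 ≈ 1.00000.
Is 1 < 1? NO.
Since the bound 1 is ≥ 1, the union bound is uninformative here; it does NOT by itself certify existence.

3·p = 1 ≈ 1.00000; existence NOT certified by the union bound.


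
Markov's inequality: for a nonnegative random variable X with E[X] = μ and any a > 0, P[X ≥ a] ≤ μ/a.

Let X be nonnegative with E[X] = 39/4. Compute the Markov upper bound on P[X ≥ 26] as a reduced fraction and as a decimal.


μ = E[X] = 39/4, a = 26.
Markov: P[X ≥ 26] ≤ μ/a = (39/4)/26 = 3/8.
Numerically: ≈ 0.3750.
(Since a = 26 > μ = 9.7500, the bound 3/8 is < 1 and informative.)

P[X ≥ 26] ≤ 3/8 ≈ 0.3750.


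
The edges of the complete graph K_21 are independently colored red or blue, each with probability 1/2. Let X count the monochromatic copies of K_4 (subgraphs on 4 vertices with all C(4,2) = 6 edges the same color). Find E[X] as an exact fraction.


Let X = Σ_S X_S over the C(21, 4) = 5985 subsets S of size 4, where X_S = 1 if the K_4 on S is monochromatic.
For a fixed S, the K_4 on S has C(4, 2) = 6 edges. P[all 6 edges red] = (1/2)^6, and likewise for blue, so P[monochromatic] = 2·(1/2)^6 = 2^{1 − 6} = 1/32.
By linearity of expectation: E[X] = C(21, 4) · 2^{1 − 6} = 5985 · 1/32 = 5985/32.
Numerically: E[X] ≈ 187.031250.

E[X] = C(21,4)·2^(1−C(4,2)) = 5985/32 ≈ 187.031250.


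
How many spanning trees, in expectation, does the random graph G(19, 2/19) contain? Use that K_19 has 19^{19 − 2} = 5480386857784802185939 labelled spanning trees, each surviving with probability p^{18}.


K_19 has 19^{19 − 2} = 5480386857784802185939 labelled spanning trees.
For each such spanning tree H, let X_H = 1 if all 18 edges of H are present in G. Then P[X_H = 1] = p^{18} = (2/19)^{18} = 262144/104127350297911241532841.
By linearity of expectation: E[X] = Σ_H E[X_H] = 5480386857784802185939 · p^{18} = 5480386857784802185939 · 262144/104127350297911241532841 = 262144/19.
Numerically: E[X] ≈ 1.38e+04.

E[X] = 5480386857784802185939 · (2/19)^{18} = 262144/19 ≈ 1.38e+04.


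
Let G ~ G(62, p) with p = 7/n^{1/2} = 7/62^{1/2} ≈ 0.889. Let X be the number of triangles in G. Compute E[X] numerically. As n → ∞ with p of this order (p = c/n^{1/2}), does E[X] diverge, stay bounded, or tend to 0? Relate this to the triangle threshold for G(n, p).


Number of potential triangles: C(62, 3) = 37820.
Each occurs with probability p³ ≈ (0.889)³ ≈ 7.025975e-01.
By linearity: E[X] = C(62, 3)·p³ ≈ 37820 · 7.025975e-01 ≈ 26572.2366.
Since α = 1/2 < 1, p = c/n^{1/2} ≫ 1/n is above the triangle threshold p ~ 1/n. Asymptotically E[X] ~ (c³/6)·n^{3(1−α)} = (7³/6)·n^{1.5} → ∞; triangles are abundant w.h.p.

E[X] ≈ 26572.2366; in regime p = Θ(1/n^{1/2}) E[X] diverges (above the triangle threshold p ~ 1/n).


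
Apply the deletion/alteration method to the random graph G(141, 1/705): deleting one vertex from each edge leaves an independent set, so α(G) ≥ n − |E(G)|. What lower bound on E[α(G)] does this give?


E[|E(G)|] = C(141, 2)·p = 9870 · (1/705) = 14.
E[α(G)] ≥ n − E[|E(G)|] = 141 − 14 = 127.
Numerically: ≈ 127.000000.
(This is only a lower bound; the true E[α(G)] may be larger.)

E[α(G)] ≥ 127 ≈ 127.000000.


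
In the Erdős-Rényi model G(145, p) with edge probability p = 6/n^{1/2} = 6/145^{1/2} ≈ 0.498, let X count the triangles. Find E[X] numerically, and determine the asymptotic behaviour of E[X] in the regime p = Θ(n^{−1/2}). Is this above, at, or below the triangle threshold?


Number of potential triangles: C(145, 3) = 497640.
Each occurs with probability p³ ≈ (0.498)³ ≈ 1.23709e-01.
By linearity: E[X] = C(145, 3)·p³ ≈ 497640 · 1.23709e-01 ≈ 61562.611.
Since α = 1/2 < 1, p = c/n^{1/2} ≫ 1/n is above the triangle threshold p ~ 1/n. Asymptotically E[X] ~ (c³/6)·n^{3(1−α)} = (6³/6)·n^{1.5} → ∞; triangles are abundant w.h.p.

E[X] ≈ 61562.611; in regime p = Θ(1/n^{1/2}) E[X] diverges (above the triangle threshold p ~ 1/n).


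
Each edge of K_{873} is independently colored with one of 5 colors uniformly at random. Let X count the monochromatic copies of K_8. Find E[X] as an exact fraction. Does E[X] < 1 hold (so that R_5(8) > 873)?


E[X] = C(873, 8) · 5^{1 − 28} = 8102594482562031309 · 5^{−27} = 8102594482562031309/7450580596923828125.
As a reduced fraction: E[X] = 8102594482562031309/7450580596923828125 ≈ 1.0875.
Is E[X] < 1? NO.
Since E[X] ≥ 1, the first-moment bound is inconclusive at n = 873; it does NOT by itself certify R_5(8) > 873.

E[X] = 8102594482562031309/7450580596923828125 ≈ 1.0875; E[X] ≥ 1; first-moment method inconclusive here.


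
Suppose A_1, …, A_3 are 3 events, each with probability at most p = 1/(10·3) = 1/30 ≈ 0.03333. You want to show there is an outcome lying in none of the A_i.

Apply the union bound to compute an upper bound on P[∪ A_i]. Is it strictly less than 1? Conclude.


Union bound: P[∪_{i=1}^{3} A_i] ≤ Σ_i P[A_i] ≤ 3·p = 3·(1/30) = 1/10.
Numerically: 1/10 ≈ 0.10000.
Is 1/10 < 1? YES.
Since P[∪ A_i] ≤ 1/10 < 1, the complement has P[∩ A_i^c] ≥ 1 − 1/10 = 9/10 > 0, so some outcome avoids every A_i.

3·p = 1/10 ≈ 0.10000; existence CERTIFIED by the union bound.


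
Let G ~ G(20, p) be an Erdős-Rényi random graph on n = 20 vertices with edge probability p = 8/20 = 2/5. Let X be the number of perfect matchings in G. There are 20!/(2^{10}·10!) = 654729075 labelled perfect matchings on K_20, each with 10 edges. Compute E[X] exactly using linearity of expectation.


K_20 has 20!/(2^{10}·10!) = 654729075 labelled perfect matchings.
For each such perfect matching H, let X_H = 1 if all 10 edges of H are present in G. Then P[X_H = 1] = p^{10} = (2/5)^{10} = 1024/9765625.
By linearity: E[X] = Σ_H E[X_H] = 654729075 · p^{10} = 654729075 · 1024/9765625 = 26817702912/390625.
Numerically: E[X] ≈ 6.87e+04.

E[X] = 654729075 · (2/5)^{10} = 26817702912/390625 ≈ 6.87e+04.


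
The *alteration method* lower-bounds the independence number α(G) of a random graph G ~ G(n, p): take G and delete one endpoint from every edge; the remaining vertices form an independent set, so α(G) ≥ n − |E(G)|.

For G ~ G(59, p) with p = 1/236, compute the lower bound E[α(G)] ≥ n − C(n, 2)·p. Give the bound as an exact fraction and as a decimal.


E[|E(G)|] = C(59, 2)·p = 1711 · (1/236) = 29/4.
E[α(G)] ≥ n − E[|E(G)|] = 59 − 29/4 = 207/4.
Numerically: ≈ 51.750.
(This is only a lower bound; the true E[α(G)] may be larger.)

E[α(G)] ≥ 207/4 ≈ 51.750.


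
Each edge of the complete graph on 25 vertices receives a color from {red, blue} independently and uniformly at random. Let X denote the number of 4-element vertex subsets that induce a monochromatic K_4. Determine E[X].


Let X = Σ_S X_S over the C(25, 4) = 12650 subsets S of size 4, where X_S = 1 if the K_4 on S is monochromatic.
For a fixed S, the K_4 on S has C(4, 2) = 6 edges. P[all 6 edges red] = (1/2)^6, and likewise for blue, so P[monochromatic] = 2·(1/2)^6 = 2^{1 − 6} = 1/32.
Summing: E[X] = C(25, 4) · 2^{1 − 6} = 12650 · 1/32 = 6325/16.
Numerically: E[X] ≈ 395.3125.

E[X] = C(25,4)·2^(1−C(4,2)) = 6325/16 ≈ 395.3125.


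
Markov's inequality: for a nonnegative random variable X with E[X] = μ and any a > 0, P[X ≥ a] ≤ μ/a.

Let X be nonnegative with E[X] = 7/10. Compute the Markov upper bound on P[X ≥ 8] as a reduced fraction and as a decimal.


μ = E[X] = 7/10, a = 8.
Markov: P[X ≥ 8] ≤ μ/a = (7/10)/8 = 7/80.
Numerically: ≈ 0.087500.
(Since a = 8 > μ = 0.700000, the bound 7/80 is < 1 and informative.)

P[X ≥ 8] ≤ 7/80 ≈ 0.087500.


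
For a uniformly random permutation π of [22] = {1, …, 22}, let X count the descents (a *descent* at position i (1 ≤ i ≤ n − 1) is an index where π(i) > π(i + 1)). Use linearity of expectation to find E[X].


Write X = Σ X_I over i = 1, …, 21, with X_I the indicator of one descent.
There are 21 indicators.
For each fixed i, the pair (π(i), π(i+1)) is a uniformly random ordered pair of distinct values from {1, …, 22}; by symmetry P[π(i) > π(i+1)] = 1/2.
By linearity: E[X] = 21 · (1/2) = (22 − 1) · (1/2) = 21/2 ≈ 10.5000.

E[X] = 21/2 = 10.5000.


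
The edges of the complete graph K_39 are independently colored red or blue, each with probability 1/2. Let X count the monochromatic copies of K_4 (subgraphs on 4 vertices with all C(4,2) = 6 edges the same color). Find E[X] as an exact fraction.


Let X = Σ_S X_S over the C(39, 4) = 82251 subsets S of size 4, where X_S = 1 if the K_4 on S is monochromatic.
For a fixed S, the K_4 on S has C(4, 2) = 6 edges. P[all 6 edges red] = (1/2)^6, and likewise for blue, so P[monochromatic] = 2·(1/2)^6 = 2^{1 − 6} = 1/32.
By linearity: E[X] = C(39, 4) · 2^{1 − 6} = 82251 · 1/32 = 82251/32.
Numerically: E[X] ≈ 2570.34375.

E[X] = C(39,4)·2^(1−C(4,2)) = 82251/32 ≈ 2570.34375.


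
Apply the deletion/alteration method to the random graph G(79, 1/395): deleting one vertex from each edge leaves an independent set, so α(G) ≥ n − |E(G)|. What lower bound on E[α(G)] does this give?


E[|E(G)|] = C(79, 2)·p = 3081 · (1/395) = 39/5.
E[α(G)] ≥ n − E[|E(G)|] = 79 − 39/5 = 356/5.
Numerically: ≈ 71.20000.
(This is only a lower bound; the true E[α(G)] may be larger.)

E[α(G)] ≥ 356/5 ≈ 71.20000.


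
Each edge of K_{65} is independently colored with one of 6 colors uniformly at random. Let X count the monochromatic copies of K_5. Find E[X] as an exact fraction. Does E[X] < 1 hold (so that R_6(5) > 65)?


E[X] = C(65, 5) · 6^{1 − 10} = 8259888 · 6^{−9} = 8259888/10077696.
As a reduced fraction: E[X] = 172081/209952 ≈ 0.820.
Is E[X] < 1? YES.
Since E[X] < 1, there exists a 6-coloring of K_{65} with no monochromatic K_5; hence R_6(5) > 65.

E[X] = 172081/209952 ≈ 0.820; E[X] < 1, so R_6(5) > 65.


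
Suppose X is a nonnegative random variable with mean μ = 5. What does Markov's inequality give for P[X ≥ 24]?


μ = E[X] = 5, a = 24.
Markov: P[X ≥ 24] ≤ μ/a = (5)/24 = 5/24.
Numerically: ≈ 0.20833.
(Since a = 24 > μ = 5.00000, the bound 5/24 is < 1 and informative.)

P[X ≥ 24] ≤ 5/24 ≈ 0.20833.


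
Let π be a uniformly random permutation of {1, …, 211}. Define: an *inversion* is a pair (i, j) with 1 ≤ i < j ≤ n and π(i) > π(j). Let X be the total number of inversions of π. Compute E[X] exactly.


Write X = Σ X_I over the C(211, 2) = 22155 pairs i < j, with X_I the indicator of one inversion.
There are 22155 indicators.
For each fixed pair i < j, the values π(i) and π(j) are two distinct elements of {1, …, 211} in uniformly random order; by symmetry P[π(i) > π(j)] = 1/2.
By linearity: E[X] = 22155 · (1/2) = C(211, 2) · (1/2) = 22155/2 = 22155/2 ≈ 11077.500000.

E[X] = 22155/2 = 11077.500000.


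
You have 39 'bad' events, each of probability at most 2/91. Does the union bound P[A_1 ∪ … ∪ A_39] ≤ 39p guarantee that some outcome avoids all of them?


Union bound: P[∪_{i=1}^{39} A_i] ≤ Σ_i P[A_i] ≤ 39·p = 39·(2/91) = 6/7.
Numerically: 6/7 ≈ 0.8571429.
Is 6/7 < 1? YES.
Since P[∪ A_i] ≤ 6/7 < 1, the complement has P[∩ A_i^c] ≥ 1 − 6/7 = 1/7 > 0, so some outcome avoids every A_i.

39·p = 6/7 ≈ 0.8571429; existence CERTIFIED by the union bound.


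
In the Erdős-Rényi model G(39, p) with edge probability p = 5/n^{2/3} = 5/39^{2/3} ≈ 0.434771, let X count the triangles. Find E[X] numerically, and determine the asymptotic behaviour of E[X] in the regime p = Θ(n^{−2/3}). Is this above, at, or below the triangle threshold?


Number of potential triangles: C(39, 3) = 9139.
Each occurs with probability p³ ≈ (0.434771)³ ≈ 8.21827745e-02.
By linearity: E[X] = C(39, 3)·p³ ≈ 9139 · 8.21827745e-02 ≈ 751.068376.
Since α = 2/3 < 1, p = c/n^{2/3} ≫ 1/n is above the triangle threshold p ~ 1/n. Asymptotically E[X] ~ (c³/6)·n^{3(1−α)} = (5³/6)·n^{1} → ∞; triangles are abundant w.h.p.

E[X] ≈ 751.068376; in regime p = Θ(1/n^{2/3}) E[X] diverges (above the triangle threshold p ~ 1/n).


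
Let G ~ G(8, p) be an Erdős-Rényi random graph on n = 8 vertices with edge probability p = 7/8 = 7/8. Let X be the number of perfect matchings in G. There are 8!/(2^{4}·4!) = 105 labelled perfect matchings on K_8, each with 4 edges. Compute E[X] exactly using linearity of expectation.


K_8 has 8!/(2^{4}·4!) = 105 labelled perfect matchings.
For each such perfect matching H, let X_H = 1 if all 4 edges of H are present in G. Then P[X_H = 1] = p^{4} = (7/8)^{4} = 2401/4096.
By linearity of expectation: E[X] = Σ_H E[X_H] = 105 · p^{4} = 105 · 2401/4096 = 252105/4096.
Numerically: E[X] ≈ 61.5.

E[X] = 105 · (7/8)^{4} = 252105/4096 ≈ 61.5.


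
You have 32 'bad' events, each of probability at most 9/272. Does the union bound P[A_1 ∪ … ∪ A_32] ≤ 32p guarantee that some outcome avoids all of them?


Union bound: P[∪_{i=1}^{32} A_i] ≤ Σ_i P[A_i] ≤ 32·p = 32·(9/272) = 18/17.
Numerically: 18/17 ≈ 1.0588.
Is 18/17 < 1? NO.
Since the bound 18/17 is ≥ 1, the union bound is uninformative here; it does NOT by itself certify existence.

32·p = 18/17 ≈ 1.0588; existence NOT certified by the union bound.


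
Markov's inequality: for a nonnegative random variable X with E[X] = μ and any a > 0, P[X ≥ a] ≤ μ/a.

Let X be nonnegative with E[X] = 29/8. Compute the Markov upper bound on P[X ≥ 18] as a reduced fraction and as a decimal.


μ = E[X] = 29/8, a = 18.
Markov: P[X ≥ 18] ≤ μ/a = (29/8)/18 = 29/144.
Numerically: ≈ 0.201389.
(Since a = 18 > μ = 3.625000, the bound 29/144 is < 1 and informative.)

P[X ≥ 18] ≤ 29/144 ≈ 0.201389.


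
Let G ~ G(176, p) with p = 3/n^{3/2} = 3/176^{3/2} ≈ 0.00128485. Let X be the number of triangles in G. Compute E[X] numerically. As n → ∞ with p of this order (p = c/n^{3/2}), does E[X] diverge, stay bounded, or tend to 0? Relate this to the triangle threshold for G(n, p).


Number of potential triangles: C(176, 3) = 893200.
Each occurs with probability p³ ≈ (0.00128485)³ ≈ 2.12107858e-09.
By linearity: E[X] = C(176, 3)·p³ ≈ 893200 · 2.12107858e-09 ≈ 0.001895.
Since α = 3/2 > 1, p = c/n^{3/2} = o(1/n) is below the triangle threshold p ~ 1/n. Asymptotically E[X] ~ (c³/6)·n^{3(1−α)} = (3³/6)·n^{-1.5} → 0, so by Markov's inequality G has no triangles w.h.p.

E[X] ≈ 0.001895; in regime p = Θ(1/n^{3/2}) E[X] tends to 0 (below the triangle threshold p ~ 1/n).


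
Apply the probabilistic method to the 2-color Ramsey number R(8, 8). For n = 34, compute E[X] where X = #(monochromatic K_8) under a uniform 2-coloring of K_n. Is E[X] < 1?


E[X] = C(34, 8) · 2^{1 − 28} = 18156204 · 2^{−27} = 18156204/134217728.
As a reduced fraction: E[X] = 4539051/33554432 ≈ 0.13527.
Is E[X] < 1? YES.
Since E[X] < 1, there exists a 2-coloring of K_{34} with no monochromatic K_8; hence R(8, 8) > 34.

E[X] = 4539051/33554432 ≈ 0.13527; E[X] < 1, so R(8, 8) > 34.
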